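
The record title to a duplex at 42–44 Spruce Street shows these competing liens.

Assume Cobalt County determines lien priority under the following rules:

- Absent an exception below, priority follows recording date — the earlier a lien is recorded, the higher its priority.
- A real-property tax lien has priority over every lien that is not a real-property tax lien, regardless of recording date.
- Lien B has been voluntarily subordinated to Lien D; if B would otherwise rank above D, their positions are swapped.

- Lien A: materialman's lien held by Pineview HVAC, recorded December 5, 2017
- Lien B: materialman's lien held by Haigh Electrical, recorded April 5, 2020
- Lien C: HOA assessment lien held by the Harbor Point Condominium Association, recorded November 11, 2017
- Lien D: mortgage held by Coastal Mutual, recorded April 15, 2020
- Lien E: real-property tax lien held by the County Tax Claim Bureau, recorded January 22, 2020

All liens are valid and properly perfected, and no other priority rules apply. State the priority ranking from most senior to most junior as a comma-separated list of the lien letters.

E, C, A, D, B

As a real-property tax lien, E is senior to every other lien.
Remaining liens by effective date: C (November 11, 2017), A (December 5, 2017), B (April 5, 2020), D (April 15, 2020).
The subordination applies — B was senior to D — so B and D swap.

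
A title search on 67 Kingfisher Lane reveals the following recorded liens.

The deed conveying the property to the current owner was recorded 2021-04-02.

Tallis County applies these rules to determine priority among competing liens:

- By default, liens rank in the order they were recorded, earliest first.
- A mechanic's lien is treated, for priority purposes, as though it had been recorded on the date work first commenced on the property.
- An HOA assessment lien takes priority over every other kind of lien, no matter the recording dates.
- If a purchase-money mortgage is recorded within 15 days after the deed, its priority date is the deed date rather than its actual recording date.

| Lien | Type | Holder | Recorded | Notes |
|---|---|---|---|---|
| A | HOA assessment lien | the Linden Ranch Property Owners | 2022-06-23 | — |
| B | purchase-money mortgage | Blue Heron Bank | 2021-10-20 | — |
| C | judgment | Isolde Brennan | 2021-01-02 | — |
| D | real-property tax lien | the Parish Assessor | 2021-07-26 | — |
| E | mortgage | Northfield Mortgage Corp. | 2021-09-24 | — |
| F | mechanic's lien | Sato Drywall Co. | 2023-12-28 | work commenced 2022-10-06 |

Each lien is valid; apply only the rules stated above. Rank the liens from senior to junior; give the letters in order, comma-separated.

Adjusting effective dates: B was recorded 201 days after the deed — beyond 15 days — so no relation-back applies; F relates back to 2022-10-06 (work commenced).
A is an HOA assessment lien and takes priority over every other lien.
Remaining liens by effective date: C (2021-01-02), D (2021-07-26), E (2021-09-24), B (2021-10-20), F (2022-10-06).

A, C, D, E, B, F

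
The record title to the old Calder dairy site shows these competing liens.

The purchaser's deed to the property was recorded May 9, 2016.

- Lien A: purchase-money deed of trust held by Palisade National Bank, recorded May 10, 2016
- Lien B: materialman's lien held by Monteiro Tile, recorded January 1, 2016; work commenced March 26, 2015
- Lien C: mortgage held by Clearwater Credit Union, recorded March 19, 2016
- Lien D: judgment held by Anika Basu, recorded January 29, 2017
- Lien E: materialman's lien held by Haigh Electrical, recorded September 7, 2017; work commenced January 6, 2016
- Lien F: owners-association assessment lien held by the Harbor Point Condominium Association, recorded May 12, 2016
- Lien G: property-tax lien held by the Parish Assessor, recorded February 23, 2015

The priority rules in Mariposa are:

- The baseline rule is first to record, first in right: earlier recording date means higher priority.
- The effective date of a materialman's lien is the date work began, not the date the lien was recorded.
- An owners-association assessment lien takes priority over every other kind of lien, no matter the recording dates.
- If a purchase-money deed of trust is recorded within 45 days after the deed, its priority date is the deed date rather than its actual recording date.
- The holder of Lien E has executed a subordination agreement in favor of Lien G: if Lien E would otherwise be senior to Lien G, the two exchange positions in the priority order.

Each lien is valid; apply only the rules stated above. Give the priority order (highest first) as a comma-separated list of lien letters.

F, G, B, E, C, A, D

First, effective dates: A was recorded within the 45-day window, so its effective date is the deed date May 9, 2016; B relates back to March 26, 2015 (work commenced); E's effective date is January 6, 2016, when work began.
As an owners-association assessment lien, F is senior to every other lien.
Ordering the rest by effective date: G (February 23, 2015), B (March 26, 2015), E (January 6, 2016), C (March 19, 2016), A (May 9, 2016), D (January 29, 2017).
E is already junior to G, so the subordination agreement changes nothing.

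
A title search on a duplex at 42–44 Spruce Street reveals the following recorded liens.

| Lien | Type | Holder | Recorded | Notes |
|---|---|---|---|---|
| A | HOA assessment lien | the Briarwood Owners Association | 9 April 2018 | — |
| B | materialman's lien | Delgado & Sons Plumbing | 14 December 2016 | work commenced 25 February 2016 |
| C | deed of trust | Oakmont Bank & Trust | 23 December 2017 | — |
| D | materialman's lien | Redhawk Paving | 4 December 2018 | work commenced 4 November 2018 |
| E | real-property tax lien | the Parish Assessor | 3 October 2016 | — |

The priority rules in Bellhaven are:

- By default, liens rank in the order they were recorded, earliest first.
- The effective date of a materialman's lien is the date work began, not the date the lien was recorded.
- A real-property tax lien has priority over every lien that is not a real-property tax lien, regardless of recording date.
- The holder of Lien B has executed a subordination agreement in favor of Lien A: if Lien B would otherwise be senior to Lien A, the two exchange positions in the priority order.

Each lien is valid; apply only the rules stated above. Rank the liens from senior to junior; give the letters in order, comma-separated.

E, A, C, B, D

Adjusting effective dates: B is treated as recorded 25 February 2016, the work-commencement date; D's effective date is 4 November 2018, when work began.
E, as a real-property tax lien, has superpriority and ranks first.
Ordering the rest by effective date: B (25 February 2016), C (23 December 2017), A (9 April 2018), D (4 November 2018).
The subordination applies — B was senior to A — so B and A swap.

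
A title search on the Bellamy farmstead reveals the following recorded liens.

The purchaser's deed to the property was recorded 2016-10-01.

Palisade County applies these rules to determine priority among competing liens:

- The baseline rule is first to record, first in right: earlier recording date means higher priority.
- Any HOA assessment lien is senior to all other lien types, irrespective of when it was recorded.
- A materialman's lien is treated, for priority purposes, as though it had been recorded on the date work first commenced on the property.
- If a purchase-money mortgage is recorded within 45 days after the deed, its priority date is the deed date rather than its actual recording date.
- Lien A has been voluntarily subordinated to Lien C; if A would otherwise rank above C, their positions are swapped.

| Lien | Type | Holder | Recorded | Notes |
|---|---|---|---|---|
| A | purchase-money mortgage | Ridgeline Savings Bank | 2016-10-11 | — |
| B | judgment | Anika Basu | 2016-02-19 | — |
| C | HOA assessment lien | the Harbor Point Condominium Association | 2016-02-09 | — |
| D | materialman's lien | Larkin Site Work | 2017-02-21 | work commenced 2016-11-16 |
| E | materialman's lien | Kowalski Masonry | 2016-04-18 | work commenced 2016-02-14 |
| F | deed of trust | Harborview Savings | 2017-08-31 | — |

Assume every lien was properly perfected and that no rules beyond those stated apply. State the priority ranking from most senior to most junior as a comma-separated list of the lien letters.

First, effective dates: A's effective date is the deed date, 2016-10-01; D relates back to 2016-11-16 (work commenced); E relates back to 2016-02-14 (work commenced).
As an HOA assessment lien, C is senior to every other lien.
Among the remaining liens, by effective date: E (2016-02-14), B (2016-02-19), A (2016-10-01), D (2016-11-16), F (2017-08-31).
A already ranks below C; the subordination has no effect.

C, E, B, A, D, F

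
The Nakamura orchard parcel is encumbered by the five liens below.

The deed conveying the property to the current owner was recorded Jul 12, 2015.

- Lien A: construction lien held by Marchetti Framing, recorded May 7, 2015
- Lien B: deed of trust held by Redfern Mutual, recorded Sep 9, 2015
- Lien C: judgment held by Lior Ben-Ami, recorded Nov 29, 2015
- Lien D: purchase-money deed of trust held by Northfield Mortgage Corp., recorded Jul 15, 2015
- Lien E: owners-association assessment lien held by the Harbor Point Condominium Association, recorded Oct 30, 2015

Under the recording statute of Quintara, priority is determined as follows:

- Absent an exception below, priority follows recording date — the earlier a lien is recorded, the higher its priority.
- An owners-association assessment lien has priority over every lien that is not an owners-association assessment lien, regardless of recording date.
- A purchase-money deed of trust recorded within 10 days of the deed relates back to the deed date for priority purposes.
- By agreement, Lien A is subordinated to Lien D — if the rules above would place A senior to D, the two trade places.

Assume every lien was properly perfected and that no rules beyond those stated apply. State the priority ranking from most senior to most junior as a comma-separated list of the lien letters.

Adjusting effective dates: D was recorded within the 10-day window, so its effective date is the deed date Jul 12, 2015.
E is an owners-association assessment lien, so it outranks all other liens regardless of date.
The other liens, earliest effective date first: A (May 7, 2015), D (Jul 12, 2015), B (Sep 9, 2015), C (Nov 29, 2015).
The subordination applies — A was senior to D — so A and D swap.

E, D, A, B, C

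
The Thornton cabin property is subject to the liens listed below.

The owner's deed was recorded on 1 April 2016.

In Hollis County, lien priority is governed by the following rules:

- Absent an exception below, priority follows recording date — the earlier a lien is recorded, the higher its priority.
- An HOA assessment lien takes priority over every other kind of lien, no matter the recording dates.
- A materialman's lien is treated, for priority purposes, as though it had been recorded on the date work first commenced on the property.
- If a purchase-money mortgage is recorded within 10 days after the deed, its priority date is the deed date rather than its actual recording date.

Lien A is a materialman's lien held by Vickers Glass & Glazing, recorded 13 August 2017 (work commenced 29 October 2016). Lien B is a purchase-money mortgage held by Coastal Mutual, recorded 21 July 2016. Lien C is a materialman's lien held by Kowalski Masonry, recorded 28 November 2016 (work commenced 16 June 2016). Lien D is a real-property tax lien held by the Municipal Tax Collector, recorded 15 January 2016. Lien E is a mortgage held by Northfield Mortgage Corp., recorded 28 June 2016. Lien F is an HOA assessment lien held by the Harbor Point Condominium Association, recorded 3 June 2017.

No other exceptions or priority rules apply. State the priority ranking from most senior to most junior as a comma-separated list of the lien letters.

Adjusting effective dates: A's effective date is 29 October 2016, when work began; B missed the 10-day window (111 days after the deed), so its recording date stands; C relates back to 16 June 2016 (work commenced).
F is an HOA assessment lien and takes priority over every other lien.
Remaining liens by effective date: D (15 January 2016), C (16 June 2016), E (28 June 2016), B (21 July 2016), A (29 October 2016).

F, D, C, E, B, A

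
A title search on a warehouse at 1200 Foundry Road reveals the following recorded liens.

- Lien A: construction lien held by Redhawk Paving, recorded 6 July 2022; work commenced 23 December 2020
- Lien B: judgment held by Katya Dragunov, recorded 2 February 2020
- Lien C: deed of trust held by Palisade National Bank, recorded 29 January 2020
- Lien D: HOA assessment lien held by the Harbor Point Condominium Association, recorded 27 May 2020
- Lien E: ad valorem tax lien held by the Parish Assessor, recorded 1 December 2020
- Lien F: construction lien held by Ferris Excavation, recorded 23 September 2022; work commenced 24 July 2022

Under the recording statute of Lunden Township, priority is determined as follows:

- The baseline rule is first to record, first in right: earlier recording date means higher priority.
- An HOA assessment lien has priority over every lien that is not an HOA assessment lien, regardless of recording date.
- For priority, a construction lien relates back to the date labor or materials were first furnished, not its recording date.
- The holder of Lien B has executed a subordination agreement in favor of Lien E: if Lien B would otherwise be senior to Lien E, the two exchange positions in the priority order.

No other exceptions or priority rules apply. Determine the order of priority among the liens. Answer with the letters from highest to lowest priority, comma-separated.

D, C, E, B, A, F

Effective dates: A's effective date is 23 December 2020, when work began; F relates back to 24 July 2022 (work commenced).
As an HOA assessment lien, D is senior to every other lien.
Among the remaining liens, by effective date: C (29 January 2020), B (2 February 2020), E (1 December 2020), A (23 December 2020), F (24 July 2022).
The subordination applies — B was senior to E — so B and E swap.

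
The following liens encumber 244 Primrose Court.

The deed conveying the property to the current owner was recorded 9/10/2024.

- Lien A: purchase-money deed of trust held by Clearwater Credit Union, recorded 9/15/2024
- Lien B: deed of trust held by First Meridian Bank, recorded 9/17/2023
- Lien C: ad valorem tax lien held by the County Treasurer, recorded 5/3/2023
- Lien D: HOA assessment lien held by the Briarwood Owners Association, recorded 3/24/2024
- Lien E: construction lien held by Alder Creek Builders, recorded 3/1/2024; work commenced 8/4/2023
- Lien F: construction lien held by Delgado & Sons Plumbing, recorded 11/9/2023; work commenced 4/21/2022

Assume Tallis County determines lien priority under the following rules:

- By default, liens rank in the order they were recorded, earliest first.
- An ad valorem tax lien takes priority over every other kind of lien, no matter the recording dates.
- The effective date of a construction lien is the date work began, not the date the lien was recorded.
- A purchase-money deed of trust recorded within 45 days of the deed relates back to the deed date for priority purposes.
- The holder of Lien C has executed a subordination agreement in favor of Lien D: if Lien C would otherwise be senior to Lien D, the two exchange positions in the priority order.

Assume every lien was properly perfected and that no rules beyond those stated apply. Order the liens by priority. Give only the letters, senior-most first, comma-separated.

First, effective dates: A relates back to the deed date 9/10/2024; E's effective date is 8/4/2023, when work began; F relates back to 4/21/2022 (work commenced).
As an ad valorem tax lien, C is senior to every other lien.
Ordering the rest by effective date: F (4/21/2022), E (8/4/2023), B (9/17/2023), D (3/24/2024), A (9/10/2024).
The subordination applies — C was senior to D — so C and D swap.

D, F, E, B, C, A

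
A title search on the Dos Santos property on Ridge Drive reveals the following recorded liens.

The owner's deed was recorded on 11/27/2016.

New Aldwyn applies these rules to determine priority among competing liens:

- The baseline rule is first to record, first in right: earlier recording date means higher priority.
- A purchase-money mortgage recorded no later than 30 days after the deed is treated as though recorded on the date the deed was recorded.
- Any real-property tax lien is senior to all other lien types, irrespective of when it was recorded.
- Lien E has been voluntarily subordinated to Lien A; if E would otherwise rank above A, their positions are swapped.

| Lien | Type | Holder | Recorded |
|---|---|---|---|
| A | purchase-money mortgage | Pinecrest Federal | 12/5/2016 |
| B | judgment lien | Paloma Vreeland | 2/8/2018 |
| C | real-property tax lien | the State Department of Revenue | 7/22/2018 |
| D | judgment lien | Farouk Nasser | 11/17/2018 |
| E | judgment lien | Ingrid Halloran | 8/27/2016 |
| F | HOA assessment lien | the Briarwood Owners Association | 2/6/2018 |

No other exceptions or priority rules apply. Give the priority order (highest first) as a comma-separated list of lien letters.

Effective dates after the stated exceptions: A relates back to the deed date 11/27/2016.
C is a real-property tax lien, so it outranks all other liens regardless of date.
Among the remaining liens, by effective date: E (8/27/2016), A (11/27/2016), F (2/6/2018), B (2/8/2018), D (11/17/2018).
E is senior to A before the subordination, so the two trade places.

C, A, E, F, B, D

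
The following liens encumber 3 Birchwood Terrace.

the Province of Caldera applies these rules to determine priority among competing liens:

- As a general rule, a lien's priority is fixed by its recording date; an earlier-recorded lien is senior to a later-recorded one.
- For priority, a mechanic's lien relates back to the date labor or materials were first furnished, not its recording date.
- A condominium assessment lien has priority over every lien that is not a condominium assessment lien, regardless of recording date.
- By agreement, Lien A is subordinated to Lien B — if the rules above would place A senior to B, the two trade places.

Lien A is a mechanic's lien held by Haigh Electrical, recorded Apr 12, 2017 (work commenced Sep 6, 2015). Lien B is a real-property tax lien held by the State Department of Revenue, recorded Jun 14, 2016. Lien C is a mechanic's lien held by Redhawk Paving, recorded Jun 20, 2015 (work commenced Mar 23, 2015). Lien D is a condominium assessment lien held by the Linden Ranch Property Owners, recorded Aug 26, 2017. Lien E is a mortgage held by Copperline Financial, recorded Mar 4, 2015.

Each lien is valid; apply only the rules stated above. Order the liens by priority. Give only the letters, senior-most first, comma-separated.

D, E, C, B, A

First, effective dates: A's effective date is Sep 6, 2015, when work began; C is treated as recorded Mar 23, 2015, the work-commencement date.
D is a condominium assessment lien and takes priority over every other lien.
The other liens, earliest effective date first: E (Mar 4, 2015), C (Mar 23, 2015), A (Sep 6, 2015), B (Jun 14, 2016).
The subordination applies — A was senior to B — so A and B swap.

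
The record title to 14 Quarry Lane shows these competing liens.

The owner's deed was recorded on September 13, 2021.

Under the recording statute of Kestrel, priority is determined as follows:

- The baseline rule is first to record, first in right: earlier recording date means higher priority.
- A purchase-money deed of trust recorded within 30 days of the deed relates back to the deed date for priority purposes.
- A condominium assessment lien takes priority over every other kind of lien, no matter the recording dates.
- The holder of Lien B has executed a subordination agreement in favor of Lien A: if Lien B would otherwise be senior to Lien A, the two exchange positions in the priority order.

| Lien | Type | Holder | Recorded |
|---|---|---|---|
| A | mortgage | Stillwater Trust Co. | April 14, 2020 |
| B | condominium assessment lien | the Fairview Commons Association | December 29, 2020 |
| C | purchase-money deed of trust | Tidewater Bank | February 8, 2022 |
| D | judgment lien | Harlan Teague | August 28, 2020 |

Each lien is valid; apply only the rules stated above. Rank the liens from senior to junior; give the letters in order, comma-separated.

Effective dates after the stated exceptions: C missed the 30-day window (148 days after the deed), so its recording date stands.
B is a condominium assessment lien, so it outranks all other liens regardless of date.
Remaining liens by effective date: A (April 14, 2020), D (August 28, 2020), C (February 8, 2022).
Because B would otherwise rank above A, the subordination swaps them.

A, B, D, C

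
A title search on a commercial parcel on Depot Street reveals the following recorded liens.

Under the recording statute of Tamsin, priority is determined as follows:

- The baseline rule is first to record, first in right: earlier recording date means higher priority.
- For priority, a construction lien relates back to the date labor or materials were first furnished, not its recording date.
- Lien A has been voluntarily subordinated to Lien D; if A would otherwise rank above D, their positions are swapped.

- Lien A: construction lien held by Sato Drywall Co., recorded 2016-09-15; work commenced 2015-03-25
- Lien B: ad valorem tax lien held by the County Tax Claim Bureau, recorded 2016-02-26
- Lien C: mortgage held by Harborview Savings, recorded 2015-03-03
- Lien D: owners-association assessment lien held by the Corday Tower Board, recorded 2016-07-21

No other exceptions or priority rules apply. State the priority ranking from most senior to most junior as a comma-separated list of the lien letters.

C, D, B, A

Effective dates: A's effective date is 2015-03-25, when work began.
Sorted by effective date: C (2015-03-03), A (2015-03-25), B (2016-02-26), D (2016-07-21).
A is senior to D before the subordination, so the two trade places.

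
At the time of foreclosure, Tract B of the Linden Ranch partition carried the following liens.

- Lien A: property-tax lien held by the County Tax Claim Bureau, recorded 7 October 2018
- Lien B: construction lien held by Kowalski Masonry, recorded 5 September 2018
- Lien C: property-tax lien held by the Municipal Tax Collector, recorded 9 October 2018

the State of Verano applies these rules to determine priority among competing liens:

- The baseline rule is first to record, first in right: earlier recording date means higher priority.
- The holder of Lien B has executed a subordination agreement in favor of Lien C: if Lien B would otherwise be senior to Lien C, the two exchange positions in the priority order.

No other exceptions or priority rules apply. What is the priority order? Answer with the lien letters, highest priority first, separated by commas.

C, A, B

By effective date: B (5 September 2018), A (7 October 2018), C (9 October 2018).
B is senior to C before the subordination, so the two trade places.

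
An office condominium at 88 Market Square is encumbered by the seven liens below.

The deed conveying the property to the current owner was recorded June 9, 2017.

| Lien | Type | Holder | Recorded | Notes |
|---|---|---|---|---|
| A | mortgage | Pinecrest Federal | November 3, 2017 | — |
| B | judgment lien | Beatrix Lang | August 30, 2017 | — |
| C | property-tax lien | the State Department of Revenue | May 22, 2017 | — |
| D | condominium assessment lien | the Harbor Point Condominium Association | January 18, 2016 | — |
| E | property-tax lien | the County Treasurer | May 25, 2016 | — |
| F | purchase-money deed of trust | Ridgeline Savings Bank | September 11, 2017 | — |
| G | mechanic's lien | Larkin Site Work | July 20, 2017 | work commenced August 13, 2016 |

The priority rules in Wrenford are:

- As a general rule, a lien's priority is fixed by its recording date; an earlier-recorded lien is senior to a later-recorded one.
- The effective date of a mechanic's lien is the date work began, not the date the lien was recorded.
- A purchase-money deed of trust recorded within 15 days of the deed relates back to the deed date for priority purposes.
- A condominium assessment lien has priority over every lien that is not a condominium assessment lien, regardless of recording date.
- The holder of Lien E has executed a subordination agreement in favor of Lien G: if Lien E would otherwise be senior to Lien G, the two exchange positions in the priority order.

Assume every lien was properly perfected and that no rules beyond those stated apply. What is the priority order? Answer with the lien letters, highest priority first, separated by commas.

Effective dates after the stated exceptions: F missed the 15-day window (94 days after the deed), so its recording date stands; G's effective date is August 13, 2016, when work began.
D, as a condominium assessment lien, has superpriority and ranks first.
Ordering the rest by effective date: E (May 25, 2016), G (August 13, 2016), C (May 22, 2017), B (August 30, 2017), F (September 11, 2017), A (November 3, 2017).
The subordination applies — E was senior to G — so E and G swap.

D, G, E, C, B, F, A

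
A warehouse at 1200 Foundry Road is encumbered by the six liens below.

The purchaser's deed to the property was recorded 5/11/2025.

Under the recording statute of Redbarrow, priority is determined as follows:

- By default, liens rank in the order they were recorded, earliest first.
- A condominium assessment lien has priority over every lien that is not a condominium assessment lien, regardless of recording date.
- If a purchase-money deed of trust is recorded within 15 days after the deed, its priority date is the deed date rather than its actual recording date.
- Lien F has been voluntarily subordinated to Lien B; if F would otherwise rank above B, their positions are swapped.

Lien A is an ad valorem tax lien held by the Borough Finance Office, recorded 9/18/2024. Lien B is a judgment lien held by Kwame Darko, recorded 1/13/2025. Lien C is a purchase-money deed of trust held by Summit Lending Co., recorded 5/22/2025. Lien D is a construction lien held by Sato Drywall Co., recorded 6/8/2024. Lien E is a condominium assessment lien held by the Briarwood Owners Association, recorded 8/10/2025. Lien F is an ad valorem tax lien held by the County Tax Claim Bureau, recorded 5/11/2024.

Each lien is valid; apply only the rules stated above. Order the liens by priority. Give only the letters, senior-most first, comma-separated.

First, effective dates: C relates back to the deed date 5/11/2025.
E is a condominium assessment lien, so it outranks all other liens regardless of date.
The other liens, earliest effective date first: F (5/11/2024), D (6/8/2024), A (9/18/2024), B (1/13/2025), C (5/11/2025).
Because F would otherwise rank above B, the subordination swaps them.

E, B, D, A, F, C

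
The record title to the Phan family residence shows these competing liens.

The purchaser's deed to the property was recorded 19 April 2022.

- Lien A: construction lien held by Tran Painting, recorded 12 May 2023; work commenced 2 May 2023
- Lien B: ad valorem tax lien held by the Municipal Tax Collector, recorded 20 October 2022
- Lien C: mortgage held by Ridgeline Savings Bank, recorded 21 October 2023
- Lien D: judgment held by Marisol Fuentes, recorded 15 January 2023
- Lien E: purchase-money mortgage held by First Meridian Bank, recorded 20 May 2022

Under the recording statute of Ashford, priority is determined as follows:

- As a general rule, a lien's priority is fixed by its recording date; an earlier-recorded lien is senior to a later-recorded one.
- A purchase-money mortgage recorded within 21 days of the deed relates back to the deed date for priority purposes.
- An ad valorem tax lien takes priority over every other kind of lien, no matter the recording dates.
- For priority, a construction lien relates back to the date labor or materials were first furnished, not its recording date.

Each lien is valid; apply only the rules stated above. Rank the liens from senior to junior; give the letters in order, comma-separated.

Effective dates: A relates back to 2 May 2023 (work commenced); E was recorded 31 days after the deed — beyond 21 days — so no relation-back applies.
As an ad valorem tax lien, B is senior to every other lien.
The other liens, earliest effective date first: E (20 May 2022), D (15 January 2023), A (2 May 2023), C (21 October 2023).

B, E, D, A, C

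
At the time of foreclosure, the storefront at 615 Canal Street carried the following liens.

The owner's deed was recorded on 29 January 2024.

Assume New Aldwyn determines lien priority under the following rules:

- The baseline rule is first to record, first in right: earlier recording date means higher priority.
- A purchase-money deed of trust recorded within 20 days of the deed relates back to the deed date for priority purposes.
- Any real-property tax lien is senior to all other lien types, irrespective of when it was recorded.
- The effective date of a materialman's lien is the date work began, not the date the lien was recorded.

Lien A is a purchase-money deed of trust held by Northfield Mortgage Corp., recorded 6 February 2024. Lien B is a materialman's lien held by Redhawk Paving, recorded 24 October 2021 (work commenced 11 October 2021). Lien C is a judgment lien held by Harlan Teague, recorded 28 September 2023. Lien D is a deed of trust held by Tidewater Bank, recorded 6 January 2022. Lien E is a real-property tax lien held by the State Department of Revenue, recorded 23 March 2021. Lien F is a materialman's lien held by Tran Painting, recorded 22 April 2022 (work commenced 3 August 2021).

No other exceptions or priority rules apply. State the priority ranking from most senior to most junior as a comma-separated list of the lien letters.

E, F, B, D, C, A

First, effective dates: A was recorded within the 20-day window, so its effective date is the deed date 29 January 2024; B relates back to 11 October 2021 (work commenced); F relates back to 3 August 2021 (work commenced).
As a real-property tax lien, E is senior to every other lien.
Ordering the rest by effective date: F (3 August 2021), B (11 October 2021), D (6 January 2022), C (28 September 2023), A (29 January 2024).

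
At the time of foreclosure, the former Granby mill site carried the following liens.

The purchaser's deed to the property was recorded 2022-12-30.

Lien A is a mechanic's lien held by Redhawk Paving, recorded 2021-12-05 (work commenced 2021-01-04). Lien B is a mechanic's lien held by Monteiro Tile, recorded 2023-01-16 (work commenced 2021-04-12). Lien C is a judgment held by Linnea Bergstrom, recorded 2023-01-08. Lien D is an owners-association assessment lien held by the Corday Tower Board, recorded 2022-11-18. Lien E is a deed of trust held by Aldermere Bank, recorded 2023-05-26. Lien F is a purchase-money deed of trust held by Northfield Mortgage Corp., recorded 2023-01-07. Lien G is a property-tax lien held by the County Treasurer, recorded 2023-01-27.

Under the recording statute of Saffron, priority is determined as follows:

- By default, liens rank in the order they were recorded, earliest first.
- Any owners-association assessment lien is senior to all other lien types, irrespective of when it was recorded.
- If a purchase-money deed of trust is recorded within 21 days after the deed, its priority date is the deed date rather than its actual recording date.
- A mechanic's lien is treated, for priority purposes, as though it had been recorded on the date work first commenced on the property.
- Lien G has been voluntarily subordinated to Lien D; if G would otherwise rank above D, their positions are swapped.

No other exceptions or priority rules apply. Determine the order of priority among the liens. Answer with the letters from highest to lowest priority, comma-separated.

D, A, B, F, C, G, E

Effective dates: A is treated as recorded 2021-01-04, the work-commencement date; B's effective date is 2021-04-12, when work began; F relates back to the deed date 2022-12-30.
D is an owners-association assessment lien and takes priority over every other lien.
The other liens, earliest effective date first: A (2021-01-04), B (2021-04-12), F (2022-12-30), C (2023-01-08), G (2023-01-27), E (2023-05-26).
G is already junior to D, so the subordination agreement changes nothing.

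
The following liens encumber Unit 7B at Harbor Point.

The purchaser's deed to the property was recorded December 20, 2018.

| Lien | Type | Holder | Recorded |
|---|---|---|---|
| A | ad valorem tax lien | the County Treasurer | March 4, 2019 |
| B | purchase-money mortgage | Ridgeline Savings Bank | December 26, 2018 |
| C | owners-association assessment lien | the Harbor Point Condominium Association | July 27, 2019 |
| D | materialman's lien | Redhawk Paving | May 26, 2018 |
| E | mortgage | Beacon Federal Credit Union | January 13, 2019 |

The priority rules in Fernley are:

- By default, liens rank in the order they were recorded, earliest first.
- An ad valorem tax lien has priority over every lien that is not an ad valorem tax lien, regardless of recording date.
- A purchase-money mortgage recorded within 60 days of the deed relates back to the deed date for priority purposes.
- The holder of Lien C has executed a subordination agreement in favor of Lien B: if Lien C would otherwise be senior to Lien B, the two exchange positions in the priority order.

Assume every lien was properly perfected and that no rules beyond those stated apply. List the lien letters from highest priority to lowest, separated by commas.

A, D, B, E, C

Effective dates after the stated exceptions: B was recorded within the 60-day window, so its effective date is the deed date December 20, 2018.
As an ad valorem tax lien, A is senior to every other lien.
Among the remaining liens, by effective date: D (May 26, 2018), B (December 20, 2018), E (January 13, 2019), C (July 27, 2019).
C already ranks below B; the subordination has no effect.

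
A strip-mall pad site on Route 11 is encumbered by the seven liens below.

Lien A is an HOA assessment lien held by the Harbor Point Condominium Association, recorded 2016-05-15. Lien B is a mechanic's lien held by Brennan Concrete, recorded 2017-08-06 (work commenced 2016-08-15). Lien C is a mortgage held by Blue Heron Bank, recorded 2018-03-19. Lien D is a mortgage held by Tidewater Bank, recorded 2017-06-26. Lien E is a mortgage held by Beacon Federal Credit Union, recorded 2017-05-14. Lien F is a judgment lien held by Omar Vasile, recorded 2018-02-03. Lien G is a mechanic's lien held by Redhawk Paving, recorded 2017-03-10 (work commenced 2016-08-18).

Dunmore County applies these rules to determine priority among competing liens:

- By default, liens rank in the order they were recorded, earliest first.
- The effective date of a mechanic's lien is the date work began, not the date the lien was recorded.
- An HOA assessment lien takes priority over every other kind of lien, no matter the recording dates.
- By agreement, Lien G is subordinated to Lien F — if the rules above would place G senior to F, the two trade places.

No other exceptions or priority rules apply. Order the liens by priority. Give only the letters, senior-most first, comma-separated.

Effective dates: B's effective date is 2016-08-15, when work began; G's effective date is 2016-08-18, when work began.
A is an HOA assessment lien and takes priority over every other lien.
Ordering the rest by effective date: B (2016-08-15), G (2016-08-18), E (2017-05-14), D (2017-06-26), F (2018-02-03), C (2018-03-19).
G is senior to F before the subordination, so the two trade places.

A, B, F, E, D, G, C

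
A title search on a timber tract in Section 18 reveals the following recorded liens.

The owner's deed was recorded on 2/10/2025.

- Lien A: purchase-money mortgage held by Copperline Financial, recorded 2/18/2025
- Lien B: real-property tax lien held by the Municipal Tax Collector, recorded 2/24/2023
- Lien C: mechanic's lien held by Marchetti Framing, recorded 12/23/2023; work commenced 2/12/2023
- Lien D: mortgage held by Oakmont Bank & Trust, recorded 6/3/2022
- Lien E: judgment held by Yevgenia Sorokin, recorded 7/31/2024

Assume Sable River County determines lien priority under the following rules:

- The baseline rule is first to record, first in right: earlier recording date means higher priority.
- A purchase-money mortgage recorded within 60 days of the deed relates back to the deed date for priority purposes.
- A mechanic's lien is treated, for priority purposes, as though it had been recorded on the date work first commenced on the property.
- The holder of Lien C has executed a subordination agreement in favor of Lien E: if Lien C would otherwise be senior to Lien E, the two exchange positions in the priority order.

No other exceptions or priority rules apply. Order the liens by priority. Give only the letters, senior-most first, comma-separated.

D, E, B, C, A

First, effective dates: A relates back to the deed date 2/10/2025; C's effective date is 2/12/2023, when work began.
By effective date, earliest first: D (6/3/2022), C (2/12/2023), B (2/24/2023), E (7/31/2024), A (2/10/2025).
Because C would otherwise rank above E, the subordination swaps them.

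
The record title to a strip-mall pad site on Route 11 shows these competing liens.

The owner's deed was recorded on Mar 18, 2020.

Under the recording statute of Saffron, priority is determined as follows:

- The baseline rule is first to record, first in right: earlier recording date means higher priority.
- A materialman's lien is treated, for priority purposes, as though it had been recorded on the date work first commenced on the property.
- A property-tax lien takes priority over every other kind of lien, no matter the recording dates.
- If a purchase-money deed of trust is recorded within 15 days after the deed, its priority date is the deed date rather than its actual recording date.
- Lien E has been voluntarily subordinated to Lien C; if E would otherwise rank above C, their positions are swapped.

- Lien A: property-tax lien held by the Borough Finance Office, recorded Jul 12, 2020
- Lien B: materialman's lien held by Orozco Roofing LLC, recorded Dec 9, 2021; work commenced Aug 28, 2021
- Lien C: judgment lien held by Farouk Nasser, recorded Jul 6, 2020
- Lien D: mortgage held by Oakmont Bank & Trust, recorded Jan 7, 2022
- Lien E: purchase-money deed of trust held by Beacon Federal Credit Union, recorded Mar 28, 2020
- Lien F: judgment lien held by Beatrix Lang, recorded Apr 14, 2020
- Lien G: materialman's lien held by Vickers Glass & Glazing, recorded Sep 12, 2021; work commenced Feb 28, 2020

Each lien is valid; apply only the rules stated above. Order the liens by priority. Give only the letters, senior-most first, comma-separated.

First, effective dates: B relates back to Aug 28, 2021 (work commenced); E relates back to the deed date Mar 18, 2020; G is treated as recorded Feb 28, 2020, the work-commencement date.
A is a property-tax lien and takes priority over every other lien.
Among the remaining liens, by effective date: G (Feb 28, 2020), E (Mar 18, 2020), F (Apr 14, 2020), C (Jul 6, 2020), B (Aug 28, 2021), D (Jan 7, 2022).
E would otherwise be senior to C, so under the subordination agreement E and C exchange positions.

A, G, C, F, E, B, D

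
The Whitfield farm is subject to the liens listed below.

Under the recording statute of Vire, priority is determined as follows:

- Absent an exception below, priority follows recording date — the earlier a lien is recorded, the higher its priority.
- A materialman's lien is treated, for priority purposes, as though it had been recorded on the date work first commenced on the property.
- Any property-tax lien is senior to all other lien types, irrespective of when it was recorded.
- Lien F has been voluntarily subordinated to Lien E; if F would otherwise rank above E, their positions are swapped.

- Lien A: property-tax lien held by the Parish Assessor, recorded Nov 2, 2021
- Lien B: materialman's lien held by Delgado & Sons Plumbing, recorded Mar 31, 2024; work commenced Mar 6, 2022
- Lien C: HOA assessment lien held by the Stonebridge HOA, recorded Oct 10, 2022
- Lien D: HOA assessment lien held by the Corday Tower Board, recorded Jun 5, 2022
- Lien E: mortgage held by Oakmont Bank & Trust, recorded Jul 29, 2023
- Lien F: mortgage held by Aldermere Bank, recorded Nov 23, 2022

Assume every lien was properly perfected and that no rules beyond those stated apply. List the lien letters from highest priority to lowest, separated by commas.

A, B, D, C, E, F

Effective dates: B's effective date is Mar 6, 2022, when work began.
A is a property-tax lien, so it outranks all other liens regardless of date.
The other liens, earliest effective date first: B (Mar 6, 2022), D (Jun 5, 2022), C (Oct 10, 2022), F (Nov 23, 2022), E (Jul 29, 2023).
F would otherwise be senior to E, so under the subordination agreement F and E exchange positions.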